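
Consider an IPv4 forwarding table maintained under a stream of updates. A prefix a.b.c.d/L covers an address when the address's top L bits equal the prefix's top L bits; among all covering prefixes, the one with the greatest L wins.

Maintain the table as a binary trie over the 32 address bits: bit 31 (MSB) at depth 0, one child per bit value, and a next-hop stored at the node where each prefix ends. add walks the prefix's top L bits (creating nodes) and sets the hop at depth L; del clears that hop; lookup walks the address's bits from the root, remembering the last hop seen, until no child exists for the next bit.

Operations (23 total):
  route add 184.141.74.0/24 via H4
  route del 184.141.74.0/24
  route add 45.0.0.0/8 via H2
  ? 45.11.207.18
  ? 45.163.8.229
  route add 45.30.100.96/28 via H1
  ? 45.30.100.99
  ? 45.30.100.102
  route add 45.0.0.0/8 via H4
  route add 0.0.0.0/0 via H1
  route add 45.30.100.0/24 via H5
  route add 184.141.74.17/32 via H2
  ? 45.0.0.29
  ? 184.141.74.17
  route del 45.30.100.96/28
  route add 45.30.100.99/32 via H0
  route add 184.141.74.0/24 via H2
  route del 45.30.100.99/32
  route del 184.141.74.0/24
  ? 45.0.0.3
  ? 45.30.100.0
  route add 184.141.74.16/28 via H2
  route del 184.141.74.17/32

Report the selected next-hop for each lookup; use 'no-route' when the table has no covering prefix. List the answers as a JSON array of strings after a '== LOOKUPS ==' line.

Trace:
  + 184.141.74.0/24 (H4) depth=24
  - 184.141.74.0/24 clear@24
  + 45.0.0.0/8 (H2) depth=8
  lookup 45.11.207.18: bits 00101101 walk d0:-→d1:-→d2:-→d3:-→d4:-→d5:-→d6:-→d7:-→d8:H2 -> H2
  lookup 45.163.8.229: bits 00101101 walk d0:-→d1:-→d2:-→d3:-→d4:-→d5:-→d6:-→d7:-→d8:H2 -> H2
  + 45.30.100.96/28 (H1) depth=28
  lookup 45.30.100.99: bits 0010110100011110011001000110 walk d0:-→d1:-→d2:-→d3:-→d4:-→d5:-→d6:-→d7:-→d8:H2→d9:-→d10:-→d11:-→d12:-→d13:-→d14:-→d15:-→d16:-→d17:-→d18:-→d19:-→d20:-→d21:-→d22:-→d23:-→d24:-→d25:-→d26:-→d27:-→d28:H1 -> H1
  lookup 45.30.100.102: bits 0010110100011110011001000110 walk d0:-→d1:-→d2:-→d3:-→d4:-→d5:-→d6:-→d7:-→d8:H2→d9:-→d10:-→d11:-→d12:-→d13:-→d14:-→d15:-→d16:-→d17:-→d18:-→d19:-→d20:-→d21:-→d22:-→d23:-→d24:-→d25:-→d26:-→d27:-→d28:H1 -> H1
  + 45.0.0.0/8 (H4) depth=8
  + 0.0.0.0/0 (H1) depth=0
  + 45.30.100.0/24 (H5) depth=24
  + 184.141.74.17/32 (H2) depth=32
  lookup 45.0.0.29: bits 00101101000 walk d0:H1→d1:-→d2:-→d3:-→d4:-→d5:-→d6:-→d7:-→d8:H4→d9:-→d10:-→d11:- -> H4
  lookup 184.141.74.17: bits 10111000100011010100101000010001 walk d0:H1→d1:-→d2:-→d3:-→d4:-→d5:-→d6:-→d7:-→d8:-→d9:-→d10:-→d11:-→d12:-→d13:-→d14:-→d15:-→d16:-→d17:-→d18:-→d19:-→d20:-→d21:-→d22:-→d23:-→d24:-→d25:-→d26:-→d27:-→d28:-→d29:-→d30:-→d31:-→d32:H2 -> H2
  - 45.30.100.96/28 clear@28
  + 45.30.100.99/32 (H0) depth=32
  + 184.141.74.0/24 (H2) depth=24
  - 45.30.100.99/32 clear@32
  - 184.141.74.0/24 clear@24
  lookup 45.0.0.3: bits 00101101000 walk d0:H1→d1:-→d2:-→d3:-→d4:-→d5:-→d6:-→d7:-→d8:H4→d9:-→d10:-→d11:- -> H4
  lookup 45.30.100.0: bits 0010110100011110011001000 walk d0:H1→d1:-→d2:-→d3:-→d4:-→d5:-→d6:-→d7:-→d8:H4→d9:-→d10:-→d11:-→d12:-→d13:-→d14:-→d15:-→d16:-→d17:-→d18:-→d19:-→d20:-→d21:-→d22:-→d23:-→d24:H5→d25:- -> H5
  + 184.141.74.16/28 (H2) depth=28
  - 184.141.74.17/32 clear@32

== LOOKUPS ==
["H2","H2","H1","H1","H4","H2","H4","H5"]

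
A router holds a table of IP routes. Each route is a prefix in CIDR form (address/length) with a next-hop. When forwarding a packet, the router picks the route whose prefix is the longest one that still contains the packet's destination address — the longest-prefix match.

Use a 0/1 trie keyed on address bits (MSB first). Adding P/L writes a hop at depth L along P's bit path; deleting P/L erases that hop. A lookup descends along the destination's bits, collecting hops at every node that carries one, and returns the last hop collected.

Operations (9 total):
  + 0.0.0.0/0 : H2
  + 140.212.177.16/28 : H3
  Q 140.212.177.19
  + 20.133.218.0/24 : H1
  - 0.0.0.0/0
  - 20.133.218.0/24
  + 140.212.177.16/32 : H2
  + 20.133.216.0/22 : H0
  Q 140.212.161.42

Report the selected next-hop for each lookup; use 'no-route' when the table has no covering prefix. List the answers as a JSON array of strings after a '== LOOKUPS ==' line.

Trace:
  add 0.0.0.0/0 -> H2 at depth 0
  add 140.212.177.16/28 -> H3 at depth 28
  lookup 140.212.177.19: bits 1000110011010100101100010001 walk d0:H2→d1:-→d2:-→d3:-→d4:-→d5:-→d6:-→d7:-→d8:-→d9:-→d10:-→d11:-→d12:-→d13:-→d14:-→d15:-→d16:-→d17:-→d18:-→d19:-→d20:-→d21:-→d22:-→d23:-→d24:-→d25:-→d26:-→d27:-→d28:H3 -> H3
  add 20.133.218.0/24 -> H1 at depth 24
  - 0.0.0.0/0 clear@0
  - 20.133.218.0/24 clear@24
  add 140.212.177.16/32 -> H2 at depth 32
  add 20.133.216.0/22 -> H0 at depth 22
  lookup 140.212.161.42: bits 1000110011010100101 walk d0:-→d1:-→d2:-→d3:-→d4:-→d5:-→d6:-→d7:-→d8:-→d9:-→d10:-→d11:-→d12:-→d13:-→d14:-→d15:-→d16:-→d17:-→d18:-→d19:- -> no-route

== LOOKUPS ==
["H3","no-route"]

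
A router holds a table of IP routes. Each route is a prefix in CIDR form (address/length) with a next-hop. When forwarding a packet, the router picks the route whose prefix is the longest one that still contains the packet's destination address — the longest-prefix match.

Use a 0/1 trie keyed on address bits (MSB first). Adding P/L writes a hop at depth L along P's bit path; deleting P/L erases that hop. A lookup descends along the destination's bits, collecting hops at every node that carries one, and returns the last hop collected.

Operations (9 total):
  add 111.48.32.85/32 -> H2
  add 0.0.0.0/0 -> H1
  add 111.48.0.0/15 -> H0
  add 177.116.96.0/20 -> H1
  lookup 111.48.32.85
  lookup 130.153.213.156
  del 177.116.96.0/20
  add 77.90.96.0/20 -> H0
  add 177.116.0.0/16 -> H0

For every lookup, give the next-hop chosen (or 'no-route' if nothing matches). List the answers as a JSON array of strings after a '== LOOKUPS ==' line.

Apply in order:
  + 111.48.32.85/32 (H2) depth=32
  + 0.0.0.0/0 (H1) depth=0
  + 111.48.0.0/15 (H0) depth=15
  + 177.116.96.0/20 (H1) depth=20
  Q 111.48.32.85: descend 01101111001100000010000001010101 ; hops seen [H1,H0,H2] ; pick H2
  Q 130.153.213.156: descend 10 ; hops seen [H1] ; pick H1
  - 177.116.96.0/20 clear@20
  + 77.90.96.0/20 (H0) depth=20
  + 177.116.0.0/16 (H0) depth=16

== LOOKUPS ==
["H2","H1"]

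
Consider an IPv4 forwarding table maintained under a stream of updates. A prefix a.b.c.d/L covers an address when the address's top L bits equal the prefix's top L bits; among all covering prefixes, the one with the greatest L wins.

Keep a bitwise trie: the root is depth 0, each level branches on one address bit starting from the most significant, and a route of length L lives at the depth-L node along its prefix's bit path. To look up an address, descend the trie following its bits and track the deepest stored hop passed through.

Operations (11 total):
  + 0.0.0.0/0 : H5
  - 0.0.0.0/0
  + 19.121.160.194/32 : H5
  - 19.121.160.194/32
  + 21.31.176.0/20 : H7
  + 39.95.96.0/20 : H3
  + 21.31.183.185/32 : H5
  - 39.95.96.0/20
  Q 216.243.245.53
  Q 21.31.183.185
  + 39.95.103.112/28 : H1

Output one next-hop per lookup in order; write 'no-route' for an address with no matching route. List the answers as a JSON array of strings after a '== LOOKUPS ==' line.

Apply in order:
  add 0.0.0.0/0 -> H5 at depth 0
  - 0.0.0.0/0 clear@0
  add 19.121.160.194/32 -> H5 at depth 32
  - 19.121.160.194/32 clear@32
  add 21.31.176.0/20 -> H7 at depth 20
  add 39.95.96.0/20 -> H3 at depth 20
  add 21.31.183.185/32 -> H5 at depth 32
  - 39.95.96.0/20 clear@20
  Q 216.243.245.53: descend ε ; hops seen [∅] ; pick no-route
  Q 21.31.183.185: descend 00010101000111111011011110111001 ; hops seen [H7,H5] ; pick H5
  add 39.95.103.112/28 -> H1 at depth 28

== LOOKUPS ==
["no-route","H5"]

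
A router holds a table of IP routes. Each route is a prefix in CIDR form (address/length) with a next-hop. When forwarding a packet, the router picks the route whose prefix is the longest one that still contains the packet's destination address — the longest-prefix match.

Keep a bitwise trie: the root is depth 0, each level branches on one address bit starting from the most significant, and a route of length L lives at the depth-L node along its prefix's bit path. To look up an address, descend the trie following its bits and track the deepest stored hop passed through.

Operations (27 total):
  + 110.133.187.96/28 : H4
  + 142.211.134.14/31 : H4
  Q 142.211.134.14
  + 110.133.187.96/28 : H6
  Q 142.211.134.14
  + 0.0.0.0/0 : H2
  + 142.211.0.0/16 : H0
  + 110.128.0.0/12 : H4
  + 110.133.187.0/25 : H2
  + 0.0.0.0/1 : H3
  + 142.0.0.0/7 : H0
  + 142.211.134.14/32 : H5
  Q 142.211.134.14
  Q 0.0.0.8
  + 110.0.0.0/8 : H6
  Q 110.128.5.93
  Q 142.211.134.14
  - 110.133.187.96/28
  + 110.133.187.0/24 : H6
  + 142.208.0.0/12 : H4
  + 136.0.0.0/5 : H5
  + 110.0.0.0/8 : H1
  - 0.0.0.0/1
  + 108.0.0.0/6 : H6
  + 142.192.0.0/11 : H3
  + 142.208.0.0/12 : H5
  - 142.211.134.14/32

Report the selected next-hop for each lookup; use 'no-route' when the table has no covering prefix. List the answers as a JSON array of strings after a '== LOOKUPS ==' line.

Trace:
  + 110.133.187.96/28 (H4) depth=28
  + 142.211.134.14/31 (H4) depth=31
  Q 142.211.134.14: descend 1000111011010011100001100000111 ; hops seen [H4] ; pick H4
  + 110.133.187.96/28 (H6) depth=28
  Q 142.211.134.14: descend 1000111011010011100001100000111 ; hops seen [H4] ; pick H4
  + 0.0.0.0/0 (H2) depth=0
  + 142.211.0.0/16 (H0) depth=16
  + 110.128.0.0/12 (H4) depth=12
  + 110.133.187.0/25 (H2) depth=25
  + 0.0.0.0/1 (H3) depth=1
  + 142.0.0.0/7 (H0) depth=7
  + 142.211.134.14/32 (H5) depth=32
  Q 142.211.134.14: descend 10001110110100111000011000001110 ; hops seen [H2,H0,H0,H4,H5] ; pick H5
  Q 0.0.0.8: descend 0 ; hops seen [H2,H3] ; pick H3
  + 110.0.0.0/8 (H6) depth=8
  Q 110.128.5.93: descend 0110111010000 ; hops seen [H2,H3,H6,H4] ; pick H4
  Q 142.211.134.14: descend 10001110110100111000011000001110 ; hops seen [H2,H0,H0,H4,H5] ; pick H5
  del 110.133.187.96/28 (clear depth 28)
  + 110.133.187.0/24 (H6) depth=24
  + 142.208.0.0/12 (H4) depth=12
  + 136.0.0.0/5 (H5) depth=5
  + 110.0.0.0/8 (H1) depth=8
  del 0.0.0.0/1 (clear depth 1)
  + 108.0.0.0/6 (H6) depth=6
  + 142.192.0.0/11 (H3) depth=11
  + 142.208.0.0/12 (H5) depth=12
  del 142.211.134.14/32 (clear depth 32)

== LOOKUPS ==
["H4","H4","H5","H3","H4","H5"]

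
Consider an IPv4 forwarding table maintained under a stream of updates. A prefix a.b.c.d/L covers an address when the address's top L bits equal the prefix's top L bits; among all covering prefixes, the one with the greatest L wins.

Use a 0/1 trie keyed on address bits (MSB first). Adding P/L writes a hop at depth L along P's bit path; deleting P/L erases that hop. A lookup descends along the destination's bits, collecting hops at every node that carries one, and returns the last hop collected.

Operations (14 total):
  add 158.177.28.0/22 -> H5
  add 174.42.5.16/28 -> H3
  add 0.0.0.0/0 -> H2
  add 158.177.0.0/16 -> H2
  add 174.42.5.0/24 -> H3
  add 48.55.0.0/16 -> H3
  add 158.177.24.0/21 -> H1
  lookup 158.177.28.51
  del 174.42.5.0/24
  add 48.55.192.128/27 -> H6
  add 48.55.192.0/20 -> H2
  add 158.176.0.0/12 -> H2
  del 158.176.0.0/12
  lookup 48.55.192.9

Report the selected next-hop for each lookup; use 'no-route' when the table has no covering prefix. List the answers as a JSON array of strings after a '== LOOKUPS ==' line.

Apply in order:
  + 158.177.28.0/22 (H5) depth=22
  + 174.42.5.16/28 (H3) depth=28
  + 0.0.0.0/0 (H2) depth=0
  + 158.177.0.0/16 (H2) depth=16
  + 174.42.5.0/24 (H3) depth=24
  + 48.55.0.0/16 (H3) depth=16
  + 158.177.24.0/21 (H1) depth=21
  lookup 158.177.28.51: bits 1001111010110001000111 walk d0:H2→d1:-→d2:-→d3:-→d4:-→d5:-→d6:-→d7:-→d8:-→d9:-→d10:-→d11:-→d12:-→d13:-→d14:-→d15:-→d16:H2→d17:-→d18:-→d19:-→d20:-→d21:H1→d22:H5 -> H5
  - 174.42.5.0/24 clear@24
  + 48.55.192.128/27 (H6) depth=27
  + 48.55.192.0/20 (H2) depth=20
  + 158.176.0.0/12 (H2) depth=12
  - 158.176.0.0/12 clear@12
  lookup 48.55.192.9: bits 001100000011011111000000 walk d0:H2→d1:-→d2:-→d3:-→d4:-→d5:-→d6:-→d7:-→d8:-→d9:-→d10:-→d11:-→d12:-→d13:-→d14:-→d15:-→d16:H3→d17:-→d18:-→d19:-→d20:H2→d21:-→d22:-→d23:-→d24:- -> H2

== LOOKUPS ==
["H5","H2"]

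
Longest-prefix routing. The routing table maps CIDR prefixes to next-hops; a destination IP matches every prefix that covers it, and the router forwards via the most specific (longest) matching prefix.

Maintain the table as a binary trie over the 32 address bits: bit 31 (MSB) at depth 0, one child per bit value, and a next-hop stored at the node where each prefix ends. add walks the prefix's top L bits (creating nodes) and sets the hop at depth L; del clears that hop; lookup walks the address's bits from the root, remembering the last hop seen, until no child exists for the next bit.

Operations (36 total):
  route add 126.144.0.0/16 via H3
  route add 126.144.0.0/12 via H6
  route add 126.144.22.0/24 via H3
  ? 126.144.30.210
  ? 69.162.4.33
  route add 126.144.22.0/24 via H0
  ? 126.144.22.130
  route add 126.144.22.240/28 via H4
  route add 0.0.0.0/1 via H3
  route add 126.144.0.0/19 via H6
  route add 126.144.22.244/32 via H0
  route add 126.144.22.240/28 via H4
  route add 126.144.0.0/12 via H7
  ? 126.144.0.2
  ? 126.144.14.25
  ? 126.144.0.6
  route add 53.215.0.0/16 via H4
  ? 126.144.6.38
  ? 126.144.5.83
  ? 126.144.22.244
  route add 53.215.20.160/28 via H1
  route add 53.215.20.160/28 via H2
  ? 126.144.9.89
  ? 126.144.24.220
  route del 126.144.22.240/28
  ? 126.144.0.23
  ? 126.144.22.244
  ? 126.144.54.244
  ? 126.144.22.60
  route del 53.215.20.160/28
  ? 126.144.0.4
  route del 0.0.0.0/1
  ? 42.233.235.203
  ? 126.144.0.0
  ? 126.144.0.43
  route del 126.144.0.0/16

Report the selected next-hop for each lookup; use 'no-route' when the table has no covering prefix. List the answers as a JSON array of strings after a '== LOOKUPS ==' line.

Process each operation:
  + 126.144.0.0/16 (H3) depth=16
  + 126.144.0.0/12 (H6) depth=12
  + 126.144.22.0/24 (H3) depth=24
  lookup 126.144.30.210: bits 01111110100100000001 walk d0:-→d1:-→d2:-→d3:-→d4:-→d5:-→d6:-→d7:-→d8:-→d9:-→d10:-→d11:-→d12:H6→d13:-→d14:-→d15:-→d16:H3→d17:-→d18:-→d19:-→d20:- -> H3
  lookup 69.162.4.33: bits 01 walk d0:-→d1:-→d2:- -> no-route
  + 126.144.22.0/24 (H0) depth=24
  lookup 126.144.22.130: bits 011111101001000000010110 walk d0:-→d1:-→d2:-→d3:-→d4:-→d5:-→d6:-→d7:-→d8:-→d9:-→d10:-→d11:-→d12:H6→d13:-→d14:-→d15:-→d16:H3→d17:-→d18:-→d19:-→d20:-→d21:-→d22:-→d23:-→d24:H0 -> H0
  + 126.144.22.240/28 (H4) depth=28
  + 0.0.0.0/1 (H3) depth=1
  + 126.144.0.0/19 (H6) depth=19
  + 126.144.22.244/32 (H0) depth=32
  + 126.144.22.240/28 (H4) depth=28
  + 126.144.0.0/12 (H7) depth=12
  lookup 126.144.0.2: bits 0111111010010000000 walk d0:-→d1:H3→d2:-→d3:-→d4:-→d5:-→d6:-→d7:-→d8:-→d9:-→d10:-→d11:-→d12:H7→d13:-→d14:-→d15:-→d16:H3→d17:-→d18:-→d19:H6 -> H6
  lookup 126.144.14.25: bits 0111111010010000000 walk d0:-→d1:H3→d2:-→d3:-→d4:-→d5:-→d6:-→d7:-→d8:-→d9:-→d10:-→d11:-→d12:H7→d13:-→d14:-→d15:-→d16:H3→d17:-→d18:-→d19:H6 -> H6
  lookup 126.144.0.6: bits 0111111010010000000 walk d0:-→d1:H3→d2:-→d3:-→d4:-→d5:-→d6:-→d7:-→d8:-→d9:-→d10:-→d11:-→d12:H7→d13:-→d14:-→d15:-→d16:H3→d17:-→d18:-→d19:H6 -> H6
  + 53.215.0.0/16 (H4) depth=16
  lookup 126.144.6.38: bits 0111111010010000000 walk d0:-→d1:H3→d2:-→d3:-→d4:-→d5:-→d6:-→d7:-→d8:-→d9:-→d10:-→d11:-→d12:H7→d13:-→d14:-→d15:-→d16:H3→d17:-→d18:-→d19:H6 -> H6
  lookup 126.144.5.83: bits 0111111010010000000 walk d0:-→d1:H3→d2:-→d3:-→d4:-→d5:-→d6:-→d7:-→d8:-→d9:-→d10:-→d11:-→d12:H7→d13:-→d14:-→d15:-→d16:H3→d17:-→d18:-→d19:H6 -> H6
  lookup 126.144.22.244: bits 01111110100100000001011011110100 walk d0:-→d1:H3→d2:-→d3:-→d4:-→d5:-→d6:-→d7:-→d8:-→d9:-→d10:-→d11:-→d12:H7→d13:-→d14:-→d15:-→d16:H3→d17:-→d18:-→d19:H6→d20:-→d21:-→d22:-→d23:-→d24:H0→d25:-→d26:-→d27:-→d28:H4→d29:-→d30:-→d31:-→d32:H0 -> H0
  + 53.215.20.160/28 (H1) depth=28
  + 53.215.20.160/28 (H2) depth=28
  lookup 126.144.9.89: bits 0111111010010000000 walk d0:-→d1:H3→d2:-→d3:-→d4:-→d5:-→d6:-→d7:-→d8:-→d9:-→d10:-→d11:-→d12:H7→d13:-→d14:-→d15:-→d16:H3→d17:-→d18:-→d19:H6 -> H6
  lookup 126.144.24.220: bits 01111110100100000001 walk d0:-→d1:H3→d2:-→d3:-→d4:-→d5:-→d6:-→d7:-→d8:-→d9:-→d10:-→d11:-→d12:H7→d13:-→d14:-→d15:-→d16:H3→d17:-→d18:-→d19:H6→d20:- -> H6
  del 126.144.22.240/28 (clear depth 28)
  lookup 126.144.0.23: bits 0111111010010000000 walk d0:-→d1:H3→d2:-→d3:-→d4:-→d5:-→d6:-→d7:-→d8:-→d9:-→d10:-→d11:-→d12:H7→d13:-→d14:-→d15:-→d16:H3→d17:-→d18:-→d19:H6 -> H6
  lookup 126.144.22.244: bits 01111110100100000001011011110100 walk d0:-→d1:H3→d2:-→d3:-→d4:-→d5:-→d6:-→d7:-→d8:-→d9:-→d10:-→d11:-→d12:H7→d13:-→d14:-→d15:-→d16:H3→d17:-→d18:-→d19:H6→d20:-→d21:-→d22:-→d23:-→d24:H0→d25:-→d26:-→d27:-→d28:-→d29:-→d30:-→d31:-→d32:H0 -> H0
  lookup 126.144.54.244: bits 011111101001000000 walk d0:-→d1:H3→d2:-→d3:-→d4:-→d5:-→d6:-→d7:-→d8:-→d9:-→d10:-→d11:-→d12:H7→d13:-→d14:-→d15:-→d16:H3→d17:-→d18:- -> H3
  lookup 126.144.22.60: bits 011111101001000000010110 walk d0:-→d1:H3→d2:-→d3:-→d4:-→d5:-→d6:-→d7:-→d8:-→d9:-→d10:-→d11:-→d12:H7→d13:-→d14:-→d15:-→d16:H3→d17:-→d18:-→d19:H6→d20:-→d21:-→d22:-→d23:-→d24:H0 -> H0
  del 53.215.20.160/28 (clear depth 28)
  lookup 126.144.0.4: bits 0111111010010000000 walk d0:-→d1:H3→d2:-→d3:-→d4:-→d5:-→d6:-→d7:-→d8:-→d9:-→d10:-→d11:-→d12:H7→d13:-→d14:-→d15:-→d16:H3→d17:-→d18:-→d19:H6 -> H6
  del 0.0.0.0/1 (clear depth 1)
  lookup 42.233.235.203: bits 001 walk d0:-→d1:-→d2:-→d3:- -> no-route
  lookup 126.144.0.0: bits 0111111010010000000 walk d0:-→d1:-→d2:-→d3:-→d4:-→d5:-→d6:-→d7:-→d8:-→d9:-→d10:-→d11:-→d12:H7→d13:-→d14:-→d15:-→d16:H3→d17:-→d18:-→d19:H6 -> H6
  lookup 126.144.0.43: bits 0111111010010000000 walk d0:-→d1:-→d2:-→d3:-→d4:-→d5:-→d6:-→d7:-→d8:-→d9:-→d10:-→d11:-→d12:H7→d13:-→d14:-→d15:-→d16:H3→d17:-→d18:-→d19:H6 -> H6
  del 126.144.0.0/16 (clear depth 16)

== LOOKUPS ==
["H3","no-route","H0","H6","H6","H6","H6","H6","H0","H6","H6","H6","H0","H3","H0","H6","no-route","H6","H6"]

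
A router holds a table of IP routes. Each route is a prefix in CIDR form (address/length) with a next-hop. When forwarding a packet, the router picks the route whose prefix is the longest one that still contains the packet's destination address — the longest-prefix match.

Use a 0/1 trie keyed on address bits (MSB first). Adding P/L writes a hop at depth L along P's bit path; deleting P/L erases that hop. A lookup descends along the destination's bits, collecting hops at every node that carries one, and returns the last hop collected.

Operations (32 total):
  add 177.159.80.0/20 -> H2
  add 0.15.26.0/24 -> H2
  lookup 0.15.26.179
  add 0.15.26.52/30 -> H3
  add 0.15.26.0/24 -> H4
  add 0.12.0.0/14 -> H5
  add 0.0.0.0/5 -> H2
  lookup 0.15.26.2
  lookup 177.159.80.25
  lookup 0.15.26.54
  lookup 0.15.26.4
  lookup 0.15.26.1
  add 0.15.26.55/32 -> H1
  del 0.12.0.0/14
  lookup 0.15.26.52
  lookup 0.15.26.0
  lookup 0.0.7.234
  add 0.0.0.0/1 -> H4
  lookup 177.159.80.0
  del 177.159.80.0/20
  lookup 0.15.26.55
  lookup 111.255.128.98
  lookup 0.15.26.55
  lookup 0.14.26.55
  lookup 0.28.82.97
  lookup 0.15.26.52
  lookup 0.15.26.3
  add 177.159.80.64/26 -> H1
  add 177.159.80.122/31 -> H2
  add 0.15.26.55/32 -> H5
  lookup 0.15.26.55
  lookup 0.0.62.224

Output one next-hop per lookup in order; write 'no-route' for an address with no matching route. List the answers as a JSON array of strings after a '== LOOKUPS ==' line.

Trace:
  + 177.159.80.0/20 (H2) depth=20
  + 0.15.26.0/24 (H2) depth=24
  ? 0.15.26.179  path d0:-→d1:-→d2:-→d3:-→d4:-→d5:-→d6:-→d7:-→d8:-→d9:-→d10:-→d11:-→d12:-→d13:-→d14:-→d15:-→d16:-→d17:-→d18:-→d19:-→d20:-→d21:-→d22:-→d23:-→d24:H2  best=H2
  + 0.15.26.52/30 (H3) depth=30
  + 0.15.26.0/24 (H4) depth=24
  + 0.12.0.0/14 (H5) depth=14
  + 0.0.0.0/5 (H2) depth=5
  ? 0.15.26.2  path d0:-→d1:-→d2:-→d3:-→d4:-→d5:H2→d6:-→d7:-→d8:-→d9:-→d10:-→d11:-→d12:-→d13:-→d14:H5→d15:-→d16:-→d17:-→d18:-→d19:-→d20:-→d21:-→d22:-→d23:-→d24:H4→d25:-→d26:-  best=H4
  ? 177.159.80.25  path d0:-→d1:-→d2:-→d3:-→d4:-→d5:-→d6:-→d7:-→d8:-→d9:-→d10:-→d11:-→d12:-→d13:-→d14:-→d15:-→d16:-→d17:-→d18:-→d19:-→d20:H2  best=H2
  ? 0.15.26.54  path d0:-→d1:-→d2:-→d3:-→d4:-→d5:H2→d6:-→d7:-→d8:-→d9:-→d10:-→d11:-→d12:-→d13:-→d14:H5→d15:-→d16:-→d17:-→d18:-→d19:-→d20:-→d21:-→d22:-→d23:-→d24:H4→d25:-→d26:-→d27:-→d28:-→d29:-→d30:H3  best=H3
  ? 0.15.26.4  path d0:-→d1:-→d2:-→d3:-→d4:-→d5:H2→d6:-→d7:-→d8:-→d9:-→d10:-→d11:-→d12:-→d13:-→d14:H5→d15:-→d16:-→d17:-→d18:-→d19:-→d20:-→d21:-→d22:-→d23:-→d24:H4→d25:-→d26:-  best=H4
  ? 0.15.26.1  path d0:-→d1:-→d2:-→d3:-→d4:-→d5:H2→d6:-→d7:-→d8:-→d9:-→d10:-→d11:-→d12:-→d13:-→d14:H5→d15:-→d16:-→d17:-→d18:-→d19:-→d20:-→d21:-→d22:-→d23:-→d24:H4→d25:-→d26:-  best=H4
  + 0.15.26.55/32 (H1) depth=32
  del 0.12.0.0/14 (clear depth 14)
  ? 0.15.26.52  path d0:-→d1:-→d2:-→d3:-→d4:-→d5:H2→d6:-→d7:-→d8:-→d9:-→d10:-→d11:-→d12:-→d13:-→d14:-→d15:-→d16:-→d17:-→d18:-→d19:-→d20:-→d21:-→d22:-→d23:-→d24:H4→d25:-→d26:-→d27:-→d28:-→d29:-→d30:H3  best=H3
  ? 0.15.26.0  path d0:-→d1:-→d2:-→d3:-→d4:-→d5:H2→d6:-→d7:-→d8:-→d9:-→d10:-→d11:-→d12:-→d13:-→d14:-→d15:-→d16:-→d17:-→d18:-→d19:-→d20:-→d21:-→d22:-→d23:-→d24:H4→d25:-→d26:-  best=H4
  ? 0.0.7.234  path d0:-→d1:-→d2:-→d3:-→d4:-→d5:H2→d6:-→d7:-→d8:-→d9:-→d10:-→d11:-→d12:-  best=H2
  + 0.0.0.0/1 (H4) depth=1
  ? 177.159.80.0  path d0:-→d1:-→d2:-→d3:-→d4:-→d5:-→d6:-→d7:-→d8:-→d9:-→d10:-→d11:-→d12:-→d13:-→d14:-→d15:-→d16:-→d17:-→d18:-→d19:-→d20:H2  best=H2
  del 177.159.80.0/20 (clear depth 20)
  ? 0.15.26.55  path d0:-→d1:H4→d2:-→d3:-→d4:-→d5:H2→d6:-→d7:-→d8:-→d9:-→d10:-→d11:-→d12:-→d13:-→d14:-→d15:-→d16:-→d17:-→d18:-→d19:-→d20:-→d21:-→d22:-→d23:-→d24:H4→d25:-→d26:-→d27:-→d28:-→d29:-→d30:H3→d31:-→d32:H1  best=H1
  ? 111.255.128.98  path d0:-→d1:H4  best=H4
  ? 0.15.26.55  path d0:-→d1:H4→d2:-→d3:-→d4:-→d5:H2→d6:-→d7:-→d8:-→d9:-→d10:-→d11:-→d12:-→d13:-→d14:-→d15:-→d16:-→d17:-→d18:-→d19:-→d20:-→d21:-→d22:-→d23:-→d24:H4→d25:-→d26:-→d27:-→d28:-→d29:-→d30:H3→d31:-→d32:H1  best=H1
  ? 0.14.26.55  path d0:-→d1:H4→d2:-→d3:-→d4:-→d5:H2→d6:-→d7:-→d8:-→d9:-→d10:-→d11:-→d12:-→d13:-→d14:-→d15:-  best=H2
  ? 0.28.82.97  path d0:-→d1:H4→d2:-→d3:-→d4:-→d5:H2→d6:-→d7:-→d8:-→d9:-→d10:-→d11:-  best=H2
  ? 0.15.26.52  path d0:-→d1:H4→d2:-→d3:-→d4:-→d5:H2→d6:-→d7:-→d8:-→d9:-→d10:-→d11:-→d12:-→d13:-→d14:-→d15:-→d16:-→d17:-→d18:-→d19:-→d20:-→d21:-→d22:-→d23:-→d24:H4→d25:-→d26:-→d27:-→d28:-→d29:-→d30:H3  best=H3
  ? 0.15.26.3  path d0:-→d1:H4→d2:-→d3:-→d4:-→d5:H2→d6:-→d7:-→d8:-→d9:-→d10:-→d11:-→d12:-→d13:-→d14:-→d15:-→d16:-→d17:-→d18:-→d19:-→d20:-→d21:-→d22:-→d23:-→d24:H4→d25:-→d26:-  best=H4
  + 177.159.80.64/26 (H1) depth=26
  + 177.159.80.122/31 (H2) depth=31
  + 0.15.26.55/32 (H5) depth=32
  ? 0.15.26.55  path d0:-→d1:H4→d2:-→d3:-→d4:-→d5:H2→d6:-→d7:-→d8:-→d9:-→d10:-→d11:-→d12:-→d13:-→d14:-→d15:-→d16:-→d17:-→d18:-→d19:-→d20:-→d21:-→d22:-→d23:-→d24:H4→d25:-→d26:-→d27:-→d28:-→d29:-→d30:H3→d31:-→d32:H5  best=H5
  ? 0.0.62.224  path d0:-→d1:H4→d2:-→d3:-→d4:-→d5:H2→d6:-→d7:-→d8:-→d9:-→d10:-→d11:-→d12:-  best=H2

== LOOKUPS ==
["H2","H4","H2","H3","H4","H4","H3","H4","H2","H2","H1","H4","H1","H2","H2","H3","H4","H5","H2"]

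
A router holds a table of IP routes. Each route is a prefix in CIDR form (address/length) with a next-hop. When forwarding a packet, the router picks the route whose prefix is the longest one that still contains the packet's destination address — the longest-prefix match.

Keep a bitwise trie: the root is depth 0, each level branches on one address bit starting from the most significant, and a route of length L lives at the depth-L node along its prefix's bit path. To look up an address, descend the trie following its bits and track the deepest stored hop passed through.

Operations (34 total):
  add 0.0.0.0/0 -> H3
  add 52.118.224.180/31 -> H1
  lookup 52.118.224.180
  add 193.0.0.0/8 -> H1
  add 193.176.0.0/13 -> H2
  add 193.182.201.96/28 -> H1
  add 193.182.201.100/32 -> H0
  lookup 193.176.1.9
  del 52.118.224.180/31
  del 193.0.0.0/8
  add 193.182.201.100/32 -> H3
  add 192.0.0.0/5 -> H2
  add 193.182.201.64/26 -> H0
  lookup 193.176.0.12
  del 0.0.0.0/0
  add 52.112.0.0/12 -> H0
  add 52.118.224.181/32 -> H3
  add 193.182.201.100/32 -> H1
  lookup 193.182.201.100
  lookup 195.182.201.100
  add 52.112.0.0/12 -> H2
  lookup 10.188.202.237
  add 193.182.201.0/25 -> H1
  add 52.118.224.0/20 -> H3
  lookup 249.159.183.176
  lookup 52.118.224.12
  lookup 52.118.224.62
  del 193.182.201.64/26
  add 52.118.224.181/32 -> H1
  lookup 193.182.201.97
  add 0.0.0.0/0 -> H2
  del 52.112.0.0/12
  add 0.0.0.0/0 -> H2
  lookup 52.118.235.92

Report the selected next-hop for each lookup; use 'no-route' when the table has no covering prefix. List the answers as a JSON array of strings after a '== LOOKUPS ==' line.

Trace:
  + 0.0.0.0/0 (H3) depth=0
  + 52.118.224.180/31 (H1) depth=31
  lookup 52.118.224.180: bits 0011010001110110111000001011010 walk d0:H3→d1:-→d2:-→d3:-→d4:-→d5:-→d6:-→d7:-→d8:-→d9:-→d10:-→d11:-→d12:-→d13:-→d14:-→d15:-→d16:-→d17:-→d18:-→d19:-→d20:-→d21:-→d22:-→d23:-→d24:-→d25:-→d26:-→d27:-→d28:-→d29:-→d30:-→d31:H1 -> H1
  + 193.0.0.0/8 (H1) depth=8
  + 193.176.0.0/13 (H2) depth=13
  + 193.182.201.96/28 (H1) depth=28
  + 193.182.201.100/32 (H0) depth=32
  lookup 193.176.1.9: bits 1100000110110 walk d0:H3→d1:-→d2:-→d3:-→d4:-→d5:-→d6:-→d7:-→d8:H1→d9:-→d10:-→d11:-→d12:-→d13:H2 -> H2
  - 52.118.224.180/31 clear@31
  - 193.0.0.0/8 clear@8
  + 193.182.201.100/32 (H3) depth=32
  + 192.0.0.0/5 (H2) depth=5
  + 193.182.201.64/26 (H0) depth=26
  lookup 193.176.0.12: bits 1100000110110 walk d0:H3→d1:-→d2:-→d3:-→d4:-→d5:H2→d6:-→d7:-→d8:-→d9:-→d10:-→d11:-→d12:-→d13:H2 -> H2
  - 0.0.0.0/0 clear@0
  + 52.112.0.0/12 (H0) depth=12
  + 52.118.224.181/32 (H3) depth=32
  + 193.182.201.100/32 (H1) depth=32
  lookup 193.182.201.100: bits 11000001101101101100100101100100 walk d0:-→d1:-→d2:-→d3:-→d4:-→d5:H2→d6:-→d7:-→d8:-→d9:-→d10:-→d11:-→d12:-→d13:H2→d14:-→d15:-→d16:-→d17:-→d18:-→d19:-→d20:-→d21:-→d22:-→d23:-→d24:-→d25:-→d26:H0→d27:-→d28:H1→d29:-→d30:-→d31:-→d32:H1 -> H1
  lookup 195.182.201.100: bits 110000 walk d0:-→d1:-→d2:-→d3:-→d4:-→d5:H2→d6:- -> H2
  + 52.112.0.0/12 (H2) depth=12
  lookup 10.188.202.237: bits 00 walk d0:-→d1:-→d2:- -> no-route
  + 193.182.201.0/25 (H1) depth=25
  + 52.118.224.0/20 (H3) depth=20
  lookup 249.159.183.176: bits 11 walk d0:-→d1:-→d2:- -> no-route
  lookup 52.118.224.12: bits 001101000111011011100000 walk d0:-→d1:-→d2:-→d3:-→d4:-→d5:-→d6:-→d7:-→d8:-→d9:-→d10:-→d11:-→d12:H2→d13:-→d14:-→d15:-→d16:-→d17:-→d18:-→d19:-→d20:H3→d21:-→d22:-→d23:-→d24:- -> H3
  lookup 52.118.224.62: bits 001101000111011011100000 walk d0:-→d1:-→d2:-→d3:-→d4:-→d5:-→d6:-→d7:-→d8:-→d9:-→d10:-→d11:-→d12:H2→d13:-→d14:-→d15:-→d16:-→d17:-→d18:-→d19:-→d20:H3→d21:-→d22:-→d23:-→d24:- -> H3
  - 193.182.201.64/26 clear@26
  + 52.118.224.181/32 (H1) depth=32
  lookup 193.182.201.97: bits 11000001101101101100100101100 walk d0:-→d1:-→d2:-→d3:-→d4:-→d5:H2→d6:-→d7:-→d8:-→d9:-→d10:-→d11:-→d12:-→d13:H2→d14:-→d15:-→d16:-→d17:-→d18:-→d19:-→d20:-→d21:-→d22:-→d23:-→d24:-→d25:H1→d26:-→d27:-→d28:H1→d29:- -> H1
  + 0.0.0.0/0 (H2) depth=0
  - 52.112.0.0/12 clear@12
  + 0.0.0.0/0 (H2) depth=0
  lookup 52.118.235.92: bits 00110100011101101110 walk d0:H2→d1:-→d2:-→d3:-→d4:-→d5:-→d6:-→d7:-→d8:-→d9:-→d10:-→d11:-→d12:-→d13:-→d14:-→d15:-→d16:-→d17:-→d18:-→d19:-→d20:H3 -> H3

== LOOKUPS ==
["H1","H2","H2","H1","H2","no-route","no-route","H3","H3","H1","H3"]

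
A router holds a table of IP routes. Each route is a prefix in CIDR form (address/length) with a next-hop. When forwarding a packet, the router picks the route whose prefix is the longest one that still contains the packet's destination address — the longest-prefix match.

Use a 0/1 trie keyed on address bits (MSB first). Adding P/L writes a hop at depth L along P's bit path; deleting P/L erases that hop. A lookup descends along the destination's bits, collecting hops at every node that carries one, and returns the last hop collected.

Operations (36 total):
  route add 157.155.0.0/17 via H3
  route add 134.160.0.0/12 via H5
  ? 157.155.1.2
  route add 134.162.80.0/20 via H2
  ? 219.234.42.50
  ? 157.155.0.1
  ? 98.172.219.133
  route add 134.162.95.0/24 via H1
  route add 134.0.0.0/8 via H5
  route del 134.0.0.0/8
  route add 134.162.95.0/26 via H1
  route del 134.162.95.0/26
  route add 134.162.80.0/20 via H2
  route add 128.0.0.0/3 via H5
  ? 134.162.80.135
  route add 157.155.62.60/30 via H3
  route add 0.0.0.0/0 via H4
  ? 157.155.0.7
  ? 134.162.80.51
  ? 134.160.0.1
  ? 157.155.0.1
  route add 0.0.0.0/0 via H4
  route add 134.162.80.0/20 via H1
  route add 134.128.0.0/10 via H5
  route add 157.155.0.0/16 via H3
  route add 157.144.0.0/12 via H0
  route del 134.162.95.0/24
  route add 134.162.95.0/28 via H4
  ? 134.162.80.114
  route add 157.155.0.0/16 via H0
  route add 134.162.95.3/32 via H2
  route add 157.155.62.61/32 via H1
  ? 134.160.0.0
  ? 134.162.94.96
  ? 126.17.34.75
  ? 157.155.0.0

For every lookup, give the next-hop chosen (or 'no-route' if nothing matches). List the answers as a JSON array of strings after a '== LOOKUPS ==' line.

Trace:
  add 157.155.0.0/17 -> H3 at depth 17
  add 134.160.0.0/12 -> H5 at depth 12
  Q 157.155.1.2: descend 10011101100110110 ; hops seen [H3] ; pick H3
  add 134.162.80.0/20 -> H2 at depth 20
  Q 219.234.42.50: descend 1 ; hops seen [∅] ; pick no-route
  Q 157.155.0.1: descend 10011101100110110 ; hops seen [H3] ; pick H3
  Q 98.172.219.133: descend ε ; hops seen [∅] ; pick no-route
  add 134.162.95.0/24 -> H1 at depth 24
  add 134.0.0.0/8 -> H5 at depth 8
  del 134.0.0.0/8 (clear depth 8)
  add 134.162.95.0/26 -> H1 at depth 26
  del 134.162.95.0/26 (clear depth 26)
  add 134.162.80.0/20 -> H2 at depth 20
  add 128.0.0.0/3 -> H5 at depth 3
  Q 134.162.80.135: descend 10000110101000100101 ; hops seen [H5,H5,H2] ; pick H2
  add 157.155.62.60/30 -> H3 at depth 30
  add 0.0.0.0/0 -> H4 at depth 0
  Q 157.155.0.7: descend 100111011001101100 ; hops seen [H4,H5,H3] ; pick H3
  Q 134.162.80.51: descend 10000110101000100101 ; hops seen [H4,H5,H5,H2] ; pick H2
  Q 134.160.0.1: descend 10000110101000 ; hops seen [H4,H5,H5] ; pick H5
  Q 157.155.0.1: descend 100111011001101100 ; hops seen [H4,H5,H3] ; pick H3
  add 0.0.0.0/0 -> H4 at depth 0
  add 134.162.80.0/20 -> H1 at depth 20
  add 134.128.0.0/10 -> H5 at depth 10
  add 157.155.0.0/16 -> H3 at depth 16
  add 157.144.0.0/12 -> H0 at depth 12
  del 134.162.95.0/24 (clear depth 24)
  add 134.162.95.0/28 -> H4 at depth 28
  Q 134.162.80.114: descend 10000110101000100101 ; hops seen [H4,H5,H5,H5,H1] ; pick H1
  add 157.155.0.0/16 -> H0 at depth 16
  add 134.162.95.3/32 -> H2 at depth 32
  add 157.155.62.61/32 -> H1 at depth 32
  Q 134.160.0.0: descend 10000110101000 ; hops seen [H4,H5,H5,H5] ; pick H5
  Q 134.162.94.96: descend 10000110101000100101111 ; hops seen [H4,H5,H5,H5,H1] ; pick H1
  Q 126.17.34.75: descend ε ; hops seen [H4] ; pick H4
  Q 157.155.0.0: descend 100111011001101100 ; hops seen [H4,H5,H0,H0,H3] ; pick H3

== LOOKUPS ==
["H3","no-route","H3","no-route","H2","H3","H2","H5","H3","H1","H5","H1","H4","H3"]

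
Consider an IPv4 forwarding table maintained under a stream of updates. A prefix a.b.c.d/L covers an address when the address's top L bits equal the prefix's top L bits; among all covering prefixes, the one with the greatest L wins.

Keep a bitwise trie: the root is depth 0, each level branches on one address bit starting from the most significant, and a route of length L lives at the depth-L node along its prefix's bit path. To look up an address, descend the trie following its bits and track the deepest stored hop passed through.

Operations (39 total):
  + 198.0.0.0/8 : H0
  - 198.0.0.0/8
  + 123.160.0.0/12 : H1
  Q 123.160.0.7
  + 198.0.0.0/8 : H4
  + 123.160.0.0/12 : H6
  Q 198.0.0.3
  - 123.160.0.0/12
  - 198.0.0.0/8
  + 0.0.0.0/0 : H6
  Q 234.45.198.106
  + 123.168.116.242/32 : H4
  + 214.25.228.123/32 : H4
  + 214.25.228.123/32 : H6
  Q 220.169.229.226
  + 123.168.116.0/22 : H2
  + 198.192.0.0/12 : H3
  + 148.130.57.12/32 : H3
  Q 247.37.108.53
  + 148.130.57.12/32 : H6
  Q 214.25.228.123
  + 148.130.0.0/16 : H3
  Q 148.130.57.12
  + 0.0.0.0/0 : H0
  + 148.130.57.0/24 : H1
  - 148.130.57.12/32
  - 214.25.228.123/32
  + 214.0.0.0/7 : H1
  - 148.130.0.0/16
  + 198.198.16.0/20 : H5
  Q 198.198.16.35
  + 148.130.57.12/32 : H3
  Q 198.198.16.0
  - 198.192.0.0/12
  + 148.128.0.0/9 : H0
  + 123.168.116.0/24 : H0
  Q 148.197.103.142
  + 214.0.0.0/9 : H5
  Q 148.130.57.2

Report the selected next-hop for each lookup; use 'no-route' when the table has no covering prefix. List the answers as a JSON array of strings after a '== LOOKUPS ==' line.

Trace:
  + 198.0.0.0/8 (H0) depth=8
  - 198.0.0.0/8 clear@8
  + 123.160.0.0/12 (H1) depth=12
  lookup 123.160.0.7: bits 011110111010 walk d0:-→d1:-→d2:-→d3:-→d4:-→d5:-→d6:-→d7:-→d8:-→d9:-→d10:-→d11:-→d12:H1 -> H1
  + 198.0.0.0/8 (H4) depth=8
  + 123.160.0.0/12 (H6) depth=12
  lookup 198.0.0.3: bits 11000110 walk d0:-→d1:-→d2:-→d3:-→d4:-→d5:-→d6:-→d7:-→d8:H4 -> H4
  - 123.160.0.0/12 clear@12
  - 198.0.0.0/8 clear@8
  + 0.0.0.0/0 (H6) depth=0
  lookup 234.45.198.106: bits 11 walk d0:H6→d1:-→d2:- -> H6
  + 123.168.116.242/32 (H4) depth=32
  + 214.25.228.123/32 (H4) depth=32
  + 214.25.228.123/32 (H6) depth=32
  lookup 220.169.229.226: bits 1101 walk d0:H6→d1:-→d2:-→d3:-→d4:- -> H6
  + 123.168.116.0/22 (H2) depth=22
  + 198.192.0.0/12 (H3) depth=12
  + 148.130.57.12/32 (H3) depth=32
  lookup 247.37.108.53: bits 11 walk d0:H6→d1:-→d2:- -> H6
  + 148.130.57.12/32 (H6) depth=32
  lookup 214.25.228.123: bits 11010110000110011110010001111011 walk d0:H6→d1:-→d2:-→d3:-→d4:-→d5:-→d6:-→d7:-→d8:-→d9:-→d10:-→d11:-→d12:-→d13:-→d14:-→d15:-→d16:-→d17:-→d18:-→d19:-→d20:-→d21:-→d22:-→d23:-→d24:-→d25:-→d26:-→d27:-→d28:-→d29:-→d30:-→d31:-→d32:H6 -> H6
  + 148.130.0.0/16 (H3) depth=16
  lookup 148.130.57.12: bits 10010100100000100011100100001100 walk d0:H6→d1:-→d2:-→d3:-→d4:-→d5:-→d6:-→d7:-→d8:-→d9:-→d10:-→d11:-→d12:-→d13:-→d14:-→d15:-→d16:H3→d17:-→d18:-→d19:-→d20:-→d21:-→d22:-→d23:-→d24:-→d25:-→d26:-→d27:-→d28:-→d29:-→d30:-→d31:-→d32:H6 -> H6
  + 0.0.0.0/0 (H0) depth=0
  + 148.130.57.0/24 (H1) depth=24
  - 148.130.57.12/32 clear@32
  - 214.25.228.123/32 clear@32
  + 214.0.0.0/7 (H1) depth=7
  - 148.130.0.0/16 clear@16
  + 198.198.16.0/20 (H5) depth=20
  lookup 198.198.16.35: bits 11000110110001100001 walk d0:H0→d1:-→d2:-→d3:-→d4:-→d5:-→d6:-→d7:-→d8:-→d9:-→d10:-→d11:-→d12:H3→d13:-→d14:-→d15:-→d16:-→d17:-→d18:-→d19:-→d20:H5 -> H5
  + 148.130.57.12/32 (H3) depth=32
  lookup 198.198.16.0: bits 11000110110001100001 walk d0:H0→d1:-→d2:-→d3:-→d4:-→d5:-→d6:-→d7:-→d8:-→d9:-→d10:-→d11:-→d12:H3→d13:-→d14:-→d15:-→d16:-→d17:-→d18:-→d19:-→d20:H5 -> H5
  - 198.192.0.0/12 clear@12
  + 148.128.0.0/9 (H0) depth=9
  + 123.168.116.0/24 (H0) depth=24
  lookup 148.197.103.142: bits 100101001 walk d0:H0→d1:-→d2:-→d3:-→d4:-→d5:-→d6:-→d7:-→d8:-→d9:H0 -> H0
  + 214.0.0.0/9 (H5) depth=9
  lookup 148.130.57.2: bits 1001010010000010001110010000 walk d0:H0→d1:-→d2:-→d3:-→d4:-→d5:-→d6:-→d7:-→d8:-→d9:H0→d10:-→d11:-→d12:-→d13:-→d14:-→d15:-→d16:-→d17:-→d18:-→d19:-→d20:-→d21:-→d22:-→d23:-→d24:H1→d25:-→d26:-→d27:-→d28:- -> H1

== LOOKUPS ==
["H1","H4","H6","H6","H6","H6","H6","H5","H5","H0","H1"]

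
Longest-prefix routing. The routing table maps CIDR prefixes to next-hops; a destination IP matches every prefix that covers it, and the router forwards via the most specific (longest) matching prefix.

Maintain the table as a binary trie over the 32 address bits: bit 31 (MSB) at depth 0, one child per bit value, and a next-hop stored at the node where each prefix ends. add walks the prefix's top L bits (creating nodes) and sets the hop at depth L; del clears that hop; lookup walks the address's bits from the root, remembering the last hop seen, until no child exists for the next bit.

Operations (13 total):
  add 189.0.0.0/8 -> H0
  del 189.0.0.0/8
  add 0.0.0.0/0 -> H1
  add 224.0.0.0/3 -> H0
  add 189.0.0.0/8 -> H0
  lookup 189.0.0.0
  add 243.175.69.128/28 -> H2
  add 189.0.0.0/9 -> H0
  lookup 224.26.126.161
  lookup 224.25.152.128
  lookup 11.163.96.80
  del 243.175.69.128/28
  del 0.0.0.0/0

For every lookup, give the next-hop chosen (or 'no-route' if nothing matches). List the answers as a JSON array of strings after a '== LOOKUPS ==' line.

Process each operation:
  add 189.0.0.0/8 -> H0 at depth 8
  del 189.0.0.0/8 (clear depth 8)
  add 0.0.0.0/0 -> H1 at depth 0
  add 224.0.0.0/3 -> H0 at depth 3
  add 189.0.0.0/8 -> H0 at depth 8
  ? 189.0.0.0  path d0:H1→d1:-→d2:-→d3:-→d4:-→d5:-→d6:-→d7:-→d8:H0  best=H0
  add 243.175.69.128/28 -> H2 at depth 28
  add 189.0.0.0/9 -> H0 at depth 9
  ? 224.26.126.161  path d0:H1→d1:-→d2:-→d3:H0  best=H0
  ? 224.25.152.128  path d0:H1→d1:-→d2:-→d3:H0  best=H0
  ? 11.163.96.80  path d0:H1  best=H1
  del 243.175.69.128/28 (clear depth 28)
  del 0.0.0.0/0 (clear depth 0)

== LOOKUPS ==
["H0","H0","H0","H1"]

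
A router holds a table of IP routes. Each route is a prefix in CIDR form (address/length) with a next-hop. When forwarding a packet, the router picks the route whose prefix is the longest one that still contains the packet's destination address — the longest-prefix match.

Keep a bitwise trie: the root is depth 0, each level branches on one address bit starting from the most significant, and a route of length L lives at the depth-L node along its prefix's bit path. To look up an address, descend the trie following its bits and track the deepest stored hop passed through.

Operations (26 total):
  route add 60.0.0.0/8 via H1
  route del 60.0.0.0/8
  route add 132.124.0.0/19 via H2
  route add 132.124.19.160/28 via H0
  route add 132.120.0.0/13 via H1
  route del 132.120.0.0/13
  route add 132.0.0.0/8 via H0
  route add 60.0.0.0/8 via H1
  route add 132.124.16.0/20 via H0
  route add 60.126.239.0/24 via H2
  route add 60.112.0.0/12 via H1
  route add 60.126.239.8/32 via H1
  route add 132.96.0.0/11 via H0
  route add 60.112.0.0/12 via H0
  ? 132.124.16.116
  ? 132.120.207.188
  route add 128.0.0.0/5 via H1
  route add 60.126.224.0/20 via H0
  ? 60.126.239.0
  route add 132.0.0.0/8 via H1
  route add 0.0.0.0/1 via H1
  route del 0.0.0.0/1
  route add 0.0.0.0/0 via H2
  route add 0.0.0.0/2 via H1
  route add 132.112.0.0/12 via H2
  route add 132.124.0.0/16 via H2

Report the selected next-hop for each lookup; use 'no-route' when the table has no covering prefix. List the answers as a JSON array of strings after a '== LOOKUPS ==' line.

Trace:
  add 60.0.0.0/8 -> H1 at depth 8
  - 60.0.0.0/8 clear@8
  add 132.124.0.0/19 -> H2 at depth 19
  add 132.124.19.160/28 -> H0 at depth 28
  add 132.120.0.0/13 -> H1 at depth 13
  - 132.120.0.0/13 clear@13
  add 132.0.0.0/8 -> H0 at depth 8
  add 60.0.0.0/8 -> H1 at depth 8
  add 132.124.16.0/20 -> H0 at depth 20
  add 60.126.239.0/24 -> H2 at depth 24
  add 60.112.0.0/12 -> H1 at depth 12
  add 60.126.239.8/32 -> H1 at depth 32
  add 132.96.0.0/11 -> H0 at depth 11
  add 60.112.0.0/12 -> H0 at depth 12
  ? 132.124.16.116  path d0:-→d1:-→d2:-→d3:-→d4:-→d5:-→d6:-→d7:-→d8:H0→d9:-→d10:-→d11:H0→d12:-→d13:-→d14:-→d15:-→d16:-→d17:-→d18:-→d19:H2→d20:H0→d21:-→d22:-  best=H0
  ? 132.120.207.188  path d0:-→d1:-→d2:-→d3:-→d4:-→d5:-→d6:-→d7:-→d8:H0→d9:-→d10:-→d11:H0→d12:-→d13:-  best=H0
  add 128.0.0.0/5 -> H1 at depth 5
  add 60.126.224.0/20 -> H0 at depth 20
  ? 60.126.239.0  path d0:-→d1:-→d2:-→d3:-→d4:-→d5:-→d6:-→d7:-→d8:H1→d9:-→d10:-→d11:-→d12:H0→d13:-→d14:-→d15:-→d16:-→d17:-→d18:-→d19:-→d20:H0→d21:-→d22:-→d23:-→d24:H2→d25:-→d26:-→d27:-→d28:-  best=H2
  add 132.0.0.0/8 -> H1 at depth 8
  add 0.0.0.0/1 -> H1 at depth 1
  - 0.0.0.0/1 clear@1
  add 0.0.0.0/0 -> H2 at depth 0
  add 0.0.0.0/2 -> H1 at depth 2
  add 132.112.0.0/12 -> H2 at depth 12
  add 132.124.0.0/16 -> H2 at depth 16

== LOOKUPS ==
["H0","H0","H2"]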